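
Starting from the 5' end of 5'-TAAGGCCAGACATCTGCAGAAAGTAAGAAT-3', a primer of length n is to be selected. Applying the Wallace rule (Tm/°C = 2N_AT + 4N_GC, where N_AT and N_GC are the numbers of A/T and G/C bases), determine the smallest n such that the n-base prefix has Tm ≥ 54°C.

n = 18

First 17 bases: TAAGGCCAGACATCTGC → Tm = 52°C (< 54°C)
First 18 bases: TAAGGCCAGACATCTGCA → Tm = 54°C (≥ 54°C)
Since every base adds ≥2°C, Tm only increases with n, so the threshold is first crossed at n = 18.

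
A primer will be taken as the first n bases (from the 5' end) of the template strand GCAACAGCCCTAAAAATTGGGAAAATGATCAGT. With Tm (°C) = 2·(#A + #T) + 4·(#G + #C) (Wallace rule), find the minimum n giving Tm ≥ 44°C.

n = 15

First 14 bases: GCAACAGCCCTAAA → Tm = 42°C (< 44°C)
First 15 bases: GCAACAGCCCTAAAA → Tm = 44°C (≥ 44°C)
Since every base adds ≥2°C, Tm only increases with n, so the threshold is first crossed at n = 15.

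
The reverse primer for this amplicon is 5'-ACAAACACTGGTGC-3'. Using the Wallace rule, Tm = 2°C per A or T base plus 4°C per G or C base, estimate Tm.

Base counts: A=5, G=3, T=2, C=4
AT pairs contribute 7, GC pairs contribute 7.
Tm = 2(7) + 4(7) = 14 + 28 = 42°C

42°C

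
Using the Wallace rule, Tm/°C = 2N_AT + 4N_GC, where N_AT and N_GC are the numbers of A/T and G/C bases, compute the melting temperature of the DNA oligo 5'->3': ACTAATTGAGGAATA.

38°C

Base counts: A=7, T=4, C=1, G=3
So N_AT = 11 and N_GC = 4.
Tm = 2×11 + 4×4 = 38°C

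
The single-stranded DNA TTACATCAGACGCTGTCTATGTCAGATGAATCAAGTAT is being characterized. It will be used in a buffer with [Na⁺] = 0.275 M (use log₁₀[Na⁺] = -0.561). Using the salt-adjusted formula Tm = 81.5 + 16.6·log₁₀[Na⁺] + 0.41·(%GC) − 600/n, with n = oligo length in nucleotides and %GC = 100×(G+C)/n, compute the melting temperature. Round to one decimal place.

Length n = 38. Counting bases: C=7, A=12, T=12, G=7
G+C = 14, so %GC = 14/38 × 100 = 36.842%
Salt term: 16.6 × (-0.561) = -9.313
GC term: 0.41 × 36.842 = 15.105; length term: −600/38 = −15.789
Tm = 81.5 + (-9.313) + 15.105 − 15.789 = 71.503 → 71.5°C

71.5°C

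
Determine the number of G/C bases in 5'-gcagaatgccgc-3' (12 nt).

8

Scanning the sequence gives C=4, T=1, A=3, G=4.
Total G or C: 4 + 4 = 8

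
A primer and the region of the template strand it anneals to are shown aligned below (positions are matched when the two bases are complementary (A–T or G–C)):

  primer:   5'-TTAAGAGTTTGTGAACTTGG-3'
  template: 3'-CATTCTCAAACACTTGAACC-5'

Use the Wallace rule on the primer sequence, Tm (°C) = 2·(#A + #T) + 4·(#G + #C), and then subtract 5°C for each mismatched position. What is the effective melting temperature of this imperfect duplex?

49°C

Primer base counts: A=5, T=8, G=6, C=1 → A+T=13, G+C=7
Perfect-match Tm = 2(13) + 4(7) = 26 + 28 = 54°C
Mismatches (positions where the bases are not complementary): 1 (at position 1)
Effective Tm = 54 − 1×5 = 54 − 5 = 49°C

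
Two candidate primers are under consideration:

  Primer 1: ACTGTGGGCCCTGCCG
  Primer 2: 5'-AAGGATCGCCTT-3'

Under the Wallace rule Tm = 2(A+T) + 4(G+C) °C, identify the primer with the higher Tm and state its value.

Primer 1, 56°C

Primer 1: A+T=4, G+C=12 → Tm = 2(4)+4(12) = 56°C
Primer 2: A+T=6, G+C=6 → Tm = 2(6)+4(6) = 36°C
56°C vs 36°C → primer 1 is higher.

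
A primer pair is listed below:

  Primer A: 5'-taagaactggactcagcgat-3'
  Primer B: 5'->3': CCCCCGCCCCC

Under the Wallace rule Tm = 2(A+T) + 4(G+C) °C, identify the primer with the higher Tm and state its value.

Primer A: A+T=11, G+C=9 → Tm = 2(11)+4(9) = 58°C
Primer B: A+T=0, G+C=11 → Tm = 2(0)+4(11) = 44°C
58°C vs 44°C → primer A is higher.

Primer A, 58°C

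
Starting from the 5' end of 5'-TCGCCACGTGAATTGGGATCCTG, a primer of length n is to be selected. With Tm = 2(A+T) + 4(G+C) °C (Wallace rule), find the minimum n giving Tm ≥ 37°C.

n = 12

First 11 bases: TCGCCACGTGA → Tm = 36°C (< 37°C)
First 12 bases: TCGCCACGTGAA → Tm = 38°C (≥ 37°C)
Each additional base adds 2°C (A/T) or 4°C (G/C), so Tm is non-decreasing in n; n = 12 is the first length to reach 37°C.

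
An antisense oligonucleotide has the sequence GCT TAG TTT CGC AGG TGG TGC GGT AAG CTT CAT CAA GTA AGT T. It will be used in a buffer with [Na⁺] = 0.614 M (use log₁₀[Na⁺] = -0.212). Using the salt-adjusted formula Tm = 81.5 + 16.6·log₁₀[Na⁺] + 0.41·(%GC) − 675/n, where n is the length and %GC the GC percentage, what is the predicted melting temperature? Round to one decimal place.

Length n = 43. C=7, T=14, G=13, A=9
G+C = 20, so %GC = 20/43 × 100 = 46.512%
Salt term: 16.6 × (-0.212) = -3.519
GC term: 0.41 × 46.512 = 19.07; length term: −675/43 = −15.698
Tm = 81.5 + (-3.519) + 19.07 − 15.698 = 81.353 → 81.4°C

81.4°C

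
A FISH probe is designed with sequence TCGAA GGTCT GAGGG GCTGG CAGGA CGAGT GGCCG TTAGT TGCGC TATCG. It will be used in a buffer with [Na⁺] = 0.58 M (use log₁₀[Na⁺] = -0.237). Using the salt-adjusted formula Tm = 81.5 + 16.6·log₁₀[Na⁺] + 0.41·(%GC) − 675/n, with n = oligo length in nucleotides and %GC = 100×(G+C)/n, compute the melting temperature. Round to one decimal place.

89.5°C

Length n = 50. Base counts: T=11, G=21, A=8, C=10
G+C = 31, so %GC = 31/50 × 100 = 62%
Salt term: 16.6 × (-0.237) = -3.934
GC term: 0.41 × 62 = 25.42; length term: −675/50 = −13.5
Tm = 81.5 + (-3.934) + 25.42 − 13.5 = 89.486 → 89.5°C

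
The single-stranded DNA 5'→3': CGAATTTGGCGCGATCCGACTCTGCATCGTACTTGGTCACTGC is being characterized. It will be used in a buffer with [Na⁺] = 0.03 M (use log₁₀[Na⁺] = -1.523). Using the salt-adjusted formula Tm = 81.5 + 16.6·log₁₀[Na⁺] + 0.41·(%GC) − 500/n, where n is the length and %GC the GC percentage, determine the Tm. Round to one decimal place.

Length n = 43. Scanning the sequence gives G=11, A=7, C=13, T=12.
G+C = 24, so %GC = 24/43 × 100 = 55.814%
Salt term: 16.6 × (-1.523) = -25.282
GC term: 0.41 × 55.814 = 22.884; length term: −500/43 = −11.628
Tm = 81.5 + (-25.282) + 22.884 − 11.628 = 67.474 → 67.5°C

67.5°C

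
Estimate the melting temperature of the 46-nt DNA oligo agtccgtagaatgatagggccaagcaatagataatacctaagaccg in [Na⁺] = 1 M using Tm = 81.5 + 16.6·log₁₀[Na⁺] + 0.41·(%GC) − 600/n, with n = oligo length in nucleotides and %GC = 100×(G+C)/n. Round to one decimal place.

86.3°C

Length n = 46. A=18, G=11, C=9, T=8
G+C = 20, so %GC = 20/46 × 100 = 43.478%
Salt term: 16.6 × (0) = 0
GC term: 0.41 × 43.478 = 17.826; length term: −600/46 = −13.043
Tm = 81.5 + (0) + 17.826 − 13.043 = 86.283 → 86.3°C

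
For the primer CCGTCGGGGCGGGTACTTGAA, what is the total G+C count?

14

T=4, A=3, C=5, G=9
G+C = 9 + 5 = 14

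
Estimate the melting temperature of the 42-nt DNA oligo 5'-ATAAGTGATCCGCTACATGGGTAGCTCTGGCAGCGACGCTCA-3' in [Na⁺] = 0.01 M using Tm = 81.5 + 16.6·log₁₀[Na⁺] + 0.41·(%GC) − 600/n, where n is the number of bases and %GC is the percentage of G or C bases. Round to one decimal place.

56.5°C

Length n = 42. Scanning the sequence gives T=9, C=11, G=12, A=10.
G+C = 23, so %GC = 23/42 × 100 = 54.762%
Salt term: 16.6 × (-2) = -33.2
GC term: 0.41 × 54.762 = 22.452; length term: −600/42 = −14.286
Tm = 81.5 + (-33.2) + 22.452 − 14.286 = 56.466 → 56.5°C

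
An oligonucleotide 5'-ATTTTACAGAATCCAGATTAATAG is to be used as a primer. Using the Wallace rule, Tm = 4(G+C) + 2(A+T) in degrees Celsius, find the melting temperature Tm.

60°C

Base counts: C=3, T=8, A=10, G=3
A+T = 18, G+C = 6
Tm = 4·6 + 2·18 = 24 + 36 = 60°C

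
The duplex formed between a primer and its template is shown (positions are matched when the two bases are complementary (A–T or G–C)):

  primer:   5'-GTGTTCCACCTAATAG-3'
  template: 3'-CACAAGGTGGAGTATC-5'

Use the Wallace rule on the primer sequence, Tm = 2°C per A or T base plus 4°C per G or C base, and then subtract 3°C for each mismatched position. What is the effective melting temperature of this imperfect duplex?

Primer base counts: A=4, T=5, G=3, C=4 → A+T=9, G+C=7
Perfect-match Tm = 2(9) + 4(7) = 18 + 28 = 46°C
Mismatches (positions where the bases are not complementary): 1 (at position 12)
Effective Tm = 46 − 1×3 = 46 − 3 = 43°C

43°C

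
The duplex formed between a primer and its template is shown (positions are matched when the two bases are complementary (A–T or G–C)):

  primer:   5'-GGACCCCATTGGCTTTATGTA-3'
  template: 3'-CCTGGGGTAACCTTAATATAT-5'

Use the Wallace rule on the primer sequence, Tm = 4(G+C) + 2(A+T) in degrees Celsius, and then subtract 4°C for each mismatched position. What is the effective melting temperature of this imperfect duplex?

Primer base counts: A=4, T=7, G=5, C=5 → A+T=11, G+C=10
Perfect-match Tm = 2(11) + 4(10) = 22 + 40 = 62°C
Mismatches (positions where the bases are not complementary): 3 (at positions 13, 14, 19)
Effective Tm = 62 − 3×4 = 62 − 12 = 50°C

50°C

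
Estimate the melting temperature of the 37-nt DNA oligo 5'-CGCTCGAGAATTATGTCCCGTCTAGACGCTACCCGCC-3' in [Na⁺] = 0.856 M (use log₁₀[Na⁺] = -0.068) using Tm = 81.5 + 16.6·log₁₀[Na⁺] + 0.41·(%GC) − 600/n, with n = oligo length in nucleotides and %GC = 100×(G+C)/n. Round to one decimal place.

Length n = 37. Base counts: C=14, G=8, A=7, T=8
G+C = 22, so %GC = 22/37 × 100 = 59.459%
Salt term: 16.6 × (-0.068) = -1.129
GC term: 0.41 × 59.459 = 24.378; length term: −600/37 = −16.216
Tm = 81.5 + (-1.129) + 24.378 − 16.216 = 88.533 → 88.5°C

88.5°C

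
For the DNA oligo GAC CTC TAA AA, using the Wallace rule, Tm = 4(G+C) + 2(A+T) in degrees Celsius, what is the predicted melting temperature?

30°C

Scanning the sequence gives T=2, C=3, A=5, G=1.
AT pairs contribute 7, GC pairs contribute 4.
Tm = 4·4 + 2·7 = 16 + 14 = 30°C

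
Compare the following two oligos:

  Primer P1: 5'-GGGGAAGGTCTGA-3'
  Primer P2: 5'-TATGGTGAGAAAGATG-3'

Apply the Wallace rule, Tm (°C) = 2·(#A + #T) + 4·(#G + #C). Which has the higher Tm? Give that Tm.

Primer P2, 44°C

Primer P1: A+T=5, G+C=8 → Tm = 2(5)+4(8) = 42°C
Primer P2: A+T=10, G+C=6 → Tm = 2(10)+4(6) = 44°C
42°C vs 44°C → primer P2 is higher.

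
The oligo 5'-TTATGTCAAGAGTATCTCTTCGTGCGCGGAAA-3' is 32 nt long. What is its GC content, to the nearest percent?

44%

Scanning the sequence gives T=10, A=8, C=6, G=8.
G+C = 8 + 6 = 14 out of 32 bases
%GC = 14/32 × 100 = 43.75% ≈ 44%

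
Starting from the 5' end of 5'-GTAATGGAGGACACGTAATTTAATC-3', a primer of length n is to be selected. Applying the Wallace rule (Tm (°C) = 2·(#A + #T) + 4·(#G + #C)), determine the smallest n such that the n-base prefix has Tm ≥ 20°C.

n = 7

First 6 bases: GTAATG → Tm = 16°C (< 20°C)
First 7 bases: GTAATGG → Tm = 20°C (≥ 20°C)
Each additional base adds 2°C (A/T) or 4°C (G/C), so Tm is non-decreasing in n; n = 7 is the first length to reach 20°C.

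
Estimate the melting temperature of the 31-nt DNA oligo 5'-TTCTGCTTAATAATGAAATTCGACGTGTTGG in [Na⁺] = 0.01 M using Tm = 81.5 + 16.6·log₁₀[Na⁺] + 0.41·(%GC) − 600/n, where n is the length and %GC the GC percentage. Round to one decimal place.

Length n = 31. T=12, A=8, C=4, G=7
G+C = 11, so %GC = 11/31 × 100 = 35.484%
Salt term: 16.6 × (-2) = -33.2
GC term: 0.41 × 35.484 = 14.548; length term: −600/31 = −19.355
Tm = 81.5 + (-33.2) + 14.548 − 19.355 = 43.493 → 43.5°C

43.5°C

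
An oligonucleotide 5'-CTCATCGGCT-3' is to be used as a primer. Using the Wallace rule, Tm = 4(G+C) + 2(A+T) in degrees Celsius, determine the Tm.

Scanning the sequence gives T=3, G=2, A=1, C=4.
A+T = 4, G+C = 6
Tm = 2(4) + 4(6) = 8 + 24 = 32°C

32°C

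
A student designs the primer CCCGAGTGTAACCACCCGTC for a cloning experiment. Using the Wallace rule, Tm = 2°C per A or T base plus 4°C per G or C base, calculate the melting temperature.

66°C

Scanning the sequence gives G=4, A=4, C=9, T=3.
So N_AT = 7 and N_GC = 13.
Tm = 2×7 + 4×13 = 66°C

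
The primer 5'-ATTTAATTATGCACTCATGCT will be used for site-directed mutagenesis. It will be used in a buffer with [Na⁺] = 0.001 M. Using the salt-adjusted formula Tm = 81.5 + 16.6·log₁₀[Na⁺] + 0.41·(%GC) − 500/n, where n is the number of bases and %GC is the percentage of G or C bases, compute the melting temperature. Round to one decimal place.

Length n = 21. T=9, C=4, A=6, G=2
G+C = 6, so %GC = 6/21 × 100 = 28.571%
Salt term: 16.6 × (-3) = -49.8
GC term: 0.41 × 28.571 = 11.714; length term: −500/21 = −23.81
Tm = 81.5 + (-49.8) + 11.714 − 23.81 = 19.604 → 19.6°C

19.6°C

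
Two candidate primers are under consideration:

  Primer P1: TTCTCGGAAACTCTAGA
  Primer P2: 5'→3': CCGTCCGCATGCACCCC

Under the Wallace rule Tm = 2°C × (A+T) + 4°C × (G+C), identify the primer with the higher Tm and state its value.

Primer P1: A+T=10, G+C=7 → Tm = 2(10)+4(7) = 48°C
Primer P2: A+T=4, G+C=13 → Tm = 2(4)+4(13) = 60°C
48°C vs 60°C → primer P2 is higher.

Primer P2, 60°C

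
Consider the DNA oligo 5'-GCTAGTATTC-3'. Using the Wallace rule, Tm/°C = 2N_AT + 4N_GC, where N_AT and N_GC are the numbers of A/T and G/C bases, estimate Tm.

Scanning the sequence gives A=2, G=2, T=4, C=2.
So N_AT = 6 and N_GC = 4.
Tm = 2(6) + 4(4) = 12 + 16 = 28°C

28°C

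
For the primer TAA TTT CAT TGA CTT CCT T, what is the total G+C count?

Scanning the sequence gives A=4, C=4, G=1, T=10.
Total G or C: 1 + 4 = 5

5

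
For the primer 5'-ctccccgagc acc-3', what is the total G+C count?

10

Scanning the sequence gives C=8, G=2, T=1, A=2.
G+C = 2 + 8 = 10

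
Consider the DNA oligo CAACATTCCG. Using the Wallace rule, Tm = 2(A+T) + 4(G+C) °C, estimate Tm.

30°C

Scanning the sequence gives T=2, G=1, A=3, C=4.
So N_AT = 5 and N_GC = 5.
Tm = 2×5 + 4×5 = 30°C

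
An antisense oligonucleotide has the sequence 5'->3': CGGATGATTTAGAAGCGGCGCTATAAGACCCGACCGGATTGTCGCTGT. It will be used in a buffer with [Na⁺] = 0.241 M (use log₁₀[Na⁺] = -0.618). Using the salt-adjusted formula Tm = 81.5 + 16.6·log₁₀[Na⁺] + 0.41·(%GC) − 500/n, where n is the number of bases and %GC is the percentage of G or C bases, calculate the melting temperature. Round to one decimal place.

Length n = 48. Base counts: C=11, G=15, T=11, A=11
G+C = 26, so %GC = 26/48 × 100 = 54.167%
Salt term: 16.6 × (-0.618) = -10.259
GC term: 0.41 × 54.167 = 22.208; length term: −500/48 = −10.417
Tm = 81.5 + (-10.259) + 22.208 − 10.417 = 83.032 → 83.0°C

83.0°C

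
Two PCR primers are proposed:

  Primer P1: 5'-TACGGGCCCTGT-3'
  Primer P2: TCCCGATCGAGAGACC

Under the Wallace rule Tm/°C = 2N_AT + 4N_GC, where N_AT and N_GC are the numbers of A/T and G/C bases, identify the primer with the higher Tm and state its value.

Primer P1: A+T=4, G+C=8 → Tm = 2(4)+4(8) = 40°C
Primer P2: A+T=6, G+C=10 → Tm = 2(6)+4(10) = 52°C
40°C vs 52°C → primer P2 is higher.

Primer P2, 52°C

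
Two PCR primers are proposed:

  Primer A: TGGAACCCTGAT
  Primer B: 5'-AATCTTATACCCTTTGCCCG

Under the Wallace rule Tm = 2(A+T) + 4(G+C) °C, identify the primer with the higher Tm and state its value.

Primer B, 58°C

Primer A: A+T=6, G+C=6 → Tm = 2(6)+4(6) = 36°C
Primer B: A+T=11, G+C=9 → Tm = 2(11)+4(9) = 58°C
36°C vs 58°C → primer B is higher.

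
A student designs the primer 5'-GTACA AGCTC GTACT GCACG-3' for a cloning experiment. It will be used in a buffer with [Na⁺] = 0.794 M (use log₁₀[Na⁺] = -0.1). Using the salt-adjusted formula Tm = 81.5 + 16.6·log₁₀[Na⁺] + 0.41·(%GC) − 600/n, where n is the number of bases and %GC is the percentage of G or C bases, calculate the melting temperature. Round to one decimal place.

72.4°C

Length n = 20. Scanning the sequence gives G=5, T=4, C=6, A=5.
G+C = 11, so %GC = 11/20 × 100 = 55%
Salt term: 16.6 × (-0.1) = -1.66
GC term: 0.41 × 55 = 22.55; length term: −600/20 = −30
Tm = 81.5 + (-1.66) + 22.55 − 30 = 72.39 → 72.4°C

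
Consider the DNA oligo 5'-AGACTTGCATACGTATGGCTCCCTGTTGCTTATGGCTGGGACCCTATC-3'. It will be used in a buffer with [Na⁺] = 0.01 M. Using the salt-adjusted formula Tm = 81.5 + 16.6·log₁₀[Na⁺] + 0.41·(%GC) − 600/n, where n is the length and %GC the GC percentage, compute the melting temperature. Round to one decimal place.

Length n = 48. Base counts: T=15, C=13, A=8, G=12
G+C = 25, so %GC = 25/48 × 100 = 52.083%
Salt term: 16.6 × (-2) = -33.2
GC term: 0.41 × 52.083 = 21.354; length term: −600/48 = −12.5
Tm = 81.5 + (-33.2) + 21.354 − 12.5 = 57.154 → 57.2°C

57.2°C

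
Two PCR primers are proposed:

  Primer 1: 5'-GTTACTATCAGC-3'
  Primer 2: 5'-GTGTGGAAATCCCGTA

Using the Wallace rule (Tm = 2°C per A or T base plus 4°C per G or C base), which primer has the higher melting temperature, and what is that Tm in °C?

Primer 2, 48°C

Primer 1: A+T=7, G+C=5 → Tm = 2(7)+4(5) = 34°C
Primer 2: A+T=8, G+C=8 → Tm = 2(8)+4(8) = 48°C
34°C vs 48°C → primer 2 is higher.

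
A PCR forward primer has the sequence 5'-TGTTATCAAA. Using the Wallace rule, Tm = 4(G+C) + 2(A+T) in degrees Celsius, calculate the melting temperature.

24°C

C=1, G=1, A=4, T=4
AT pairs contribute 8, GC pairs contribute 2.
Tm = 2×8 + 4×2 = 24°C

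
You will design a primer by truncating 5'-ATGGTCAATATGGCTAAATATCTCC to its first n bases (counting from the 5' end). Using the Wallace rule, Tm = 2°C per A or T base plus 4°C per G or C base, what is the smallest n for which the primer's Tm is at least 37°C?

First 13 bases: ATGGTCAATATGG → Tm = 36°C (< 37°C)
First 14 bases: ATGGTCAATATGGC → Tm = 40°C (≥ 37°C)
Since every base adds ≥2°C, Tm only increases with n, so the threshold is first crossed at n = 14.

n = 14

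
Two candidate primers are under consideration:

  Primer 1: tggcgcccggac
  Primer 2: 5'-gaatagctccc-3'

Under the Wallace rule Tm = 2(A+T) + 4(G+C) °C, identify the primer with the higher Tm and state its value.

Primer 1, 44°C

Primer 1: A+T=2, G+C=10 → Tm = 2(2)+4(10) = 44°C
Primer 2: A+T=5, G+C=6 → Tm = 2(5)+4(6) = 34°C
44°C vs 34°C → primer 1 is higher.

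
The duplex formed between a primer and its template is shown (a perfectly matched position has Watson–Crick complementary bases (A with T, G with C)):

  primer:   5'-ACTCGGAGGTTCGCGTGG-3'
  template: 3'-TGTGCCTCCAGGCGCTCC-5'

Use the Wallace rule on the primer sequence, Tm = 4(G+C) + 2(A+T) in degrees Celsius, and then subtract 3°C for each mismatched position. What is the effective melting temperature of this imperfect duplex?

51°C

Primer base counts: A=2, T=4, G=8, C=4 → A+T=6, G+C=12
Perfect-match Tm = 2(6) + 4(12) = 12 + 48 = 60°C
Mismatches (positions where the bases are not complementary): 3 (at positions 3, 11, 16)
Effective Tm = 60 − 3×3 = 60 − 9 = 51°C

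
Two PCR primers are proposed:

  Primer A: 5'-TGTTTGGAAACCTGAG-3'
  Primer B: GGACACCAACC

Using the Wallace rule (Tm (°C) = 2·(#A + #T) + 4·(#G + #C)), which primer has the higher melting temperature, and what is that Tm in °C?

Primer A, 46°C

Primer A: A+T=9, G+C=7 → Tm = 2(9)+4(7) = 46°C
Primer B: A+T=4, G+C=7 → Tm = 2(4)+4(7) = 36°C
46°C vs 36°C → primer A is higher.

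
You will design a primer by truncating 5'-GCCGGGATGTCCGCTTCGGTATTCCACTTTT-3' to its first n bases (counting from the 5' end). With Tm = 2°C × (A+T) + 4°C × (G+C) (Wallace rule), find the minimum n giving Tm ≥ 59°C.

First 17 bases: GCCGGGATGTCCGCTTC → Tm = 58°C (< 59°C)
First 18 bases: GCCGGGATGTCCGCTTCG → Tm = 62°C (≥ 59°C)
Since every base adds ≥2°C, Tm only increases with n, so the threshold is first crossed at n = 18.

n = 18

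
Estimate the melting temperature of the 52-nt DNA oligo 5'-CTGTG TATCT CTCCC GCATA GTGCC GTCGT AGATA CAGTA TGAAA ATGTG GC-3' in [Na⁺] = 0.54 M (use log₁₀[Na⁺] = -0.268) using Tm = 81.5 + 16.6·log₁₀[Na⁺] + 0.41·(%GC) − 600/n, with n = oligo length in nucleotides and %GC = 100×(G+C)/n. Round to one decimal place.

85.2°C

Length n = 52. Base counts: C=12, T=15, A=12, G=13
G+C = 25, so %GC = 25/52 × 100 = 48.077%
Salt term: 16.6 × (-0.268) = -4.449
GC term: 0.41 × 48.077 = 19.712; length term: −600/52 = −11.538
Tm = 81.5 + (-4.449) + 19.712 − 11.538 = 85.225 → 85.2°C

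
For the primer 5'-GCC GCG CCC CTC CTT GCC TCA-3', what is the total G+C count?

C=12, A=1, G=4, T=4
G+C = 4 + 12 = 16

16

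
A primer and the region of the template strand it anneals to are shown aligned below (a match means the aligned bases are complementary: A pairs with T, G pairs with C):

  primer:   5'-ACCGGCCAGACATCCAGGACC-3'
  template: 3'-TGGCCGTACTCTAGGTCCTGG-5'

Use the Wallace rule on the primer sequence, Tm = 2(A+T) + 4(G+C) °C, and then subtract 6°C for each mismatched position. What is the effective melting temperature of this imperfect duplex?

Primer base counts: A=6, T=1, G=5, C=9 → A+T=7, G+C=14
Perfect-match Tm = 2(7) + 4(14) = 14 + 56 = 70°C
Mismatches (positions where the bases are not complementary): 3 (at positions 7, 8, 11)
Effective Tm = 70 − 3×6 = 70 − 18 = 52°C

52°C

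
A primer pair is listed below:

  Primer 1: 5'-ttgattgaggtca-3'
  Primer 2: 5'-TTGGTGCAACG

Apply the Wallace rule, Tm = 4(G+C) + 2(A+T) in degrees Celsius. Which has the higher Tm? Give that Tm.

Primer 1, 36°C

Primer 1: A+T=8, G+C=5 → Tm = 2(8)+4(5) = 36°C
Primer 2: A+T=5, G+C=6 → Tm = 2(5)+4(6) = 34°C
36°C vs 34°C → primer 1 is higher.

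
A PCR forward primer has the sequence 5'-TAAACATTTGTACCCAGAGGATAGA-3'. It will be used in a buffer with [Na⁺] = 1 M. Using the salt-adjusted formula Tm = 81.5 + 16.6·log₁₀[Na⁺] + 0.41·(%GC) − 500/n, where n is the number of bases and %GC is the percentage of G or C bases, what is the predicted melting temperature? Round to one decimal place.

Length n = 25. Base counts: G=5, T=6, A=10, C=4
G+C = 9, so %GC = 9/25 × 100 = 36%
Salt term: 16.6 × (0) = 0
GC term: 0.41 × 36 = 14.76; length term: −500/25 = −20
Tm = 81.5 + (0) + 14.76 − 20 = 76.26 → 76.3°C

76.3°C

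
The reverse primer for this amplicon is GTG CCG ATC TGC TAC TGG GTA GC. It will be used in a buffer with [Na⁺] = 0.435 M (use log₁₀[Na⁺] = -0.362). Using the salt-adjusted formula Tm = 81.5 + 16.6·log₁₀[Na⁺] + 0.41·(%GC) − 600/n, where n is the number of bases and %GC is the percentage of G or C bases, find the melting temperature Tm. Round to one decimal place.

Length n = 23. Counting bases: T=6, G=8, C=6, A=3
G+C = 14, so %GC = 14/23 × 100 = 60.87%
Salt term: 16.6 × (-0.362) = -6.009
GC term: 0.41 × 60.87 = 24.957; length term: −600/23 = −26.087
Tm = 81.5 + (-6.009) + 24.957 − 26.087 = 74.361 → 74.4°C

74.4°C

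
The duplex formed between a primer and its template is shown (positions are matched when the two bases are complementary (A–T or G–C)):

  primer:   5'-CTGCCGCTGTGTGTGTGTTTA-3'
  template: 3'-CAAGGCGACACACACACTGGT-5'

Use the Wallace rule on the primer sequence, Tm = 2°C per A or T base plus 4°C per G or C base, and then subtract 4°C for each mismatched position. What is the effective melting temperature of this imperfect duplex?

Primer base counts: A=1, T=9, G=7, C=4 → A+T=10, G+C=11
Perfect-match Tm = 2(10) + 4(11) = 20 + 44 = 64°C
Mismatches (positions where the bases are not complementary): 5 (at positions 1, 3, 18, 19, 20)
Effective Tm = 64 − 5×4 = 64 − 20 = 44°C

44°C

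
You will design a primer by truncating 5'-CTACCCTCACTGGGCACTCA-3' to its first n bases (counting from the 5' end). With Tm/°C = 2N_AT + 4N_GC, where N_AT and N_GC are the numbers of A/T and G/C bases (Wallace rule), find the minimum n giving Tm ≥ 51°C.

n = 16

First 15 bases: CTACCCTCACTGGGC → Tm = 50°C (< 51°C)
First 16 bases: CTACCCTCACTGGGCA → Tm = 52°C (≥ 51°C)
Each additional base adds 2°C (A/T) or 4°C (G/C), so Tm is non-decreasing in n; n = 16 is the first length to reach 51°C.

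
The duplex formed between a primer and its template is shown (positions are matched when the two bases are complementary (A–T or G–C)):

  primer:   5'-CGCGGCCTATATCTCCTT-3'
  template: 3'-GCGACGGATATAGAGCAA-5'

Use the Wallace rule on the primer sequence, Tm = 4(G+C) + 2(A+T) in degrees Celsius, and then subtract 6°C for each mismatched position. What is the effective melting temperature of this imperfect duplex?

Primer base counts: A=2, T=6, G=3, C=7 → A+T=8, G+C=10
Perfect-match Tm = 2(8) + 4(10) = 16 + 40 = 56°C
Mismatches (positions where the bases are not complementary): 2 (at positions 4, 16)
Effective Tm = 56 − 2×6 = 56 − 12 = 44°C

44°C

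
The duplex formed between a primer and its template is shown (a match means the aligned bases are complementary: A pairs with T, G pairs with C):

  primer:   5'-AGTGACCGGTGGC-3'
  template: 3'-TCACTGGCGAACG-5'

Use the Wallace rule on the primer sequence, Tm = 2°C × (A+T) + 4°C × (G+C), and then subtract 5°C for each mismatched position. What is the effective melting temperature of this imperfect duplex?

Primer base counts: A=2, T=2, G=6, C=3 → A+T=4, G+C=9
Perfect-match Tm = 2(4) + 4(9) = 8 + 36 = 44°C
Mismatches (positions where the bases are not complementary): 2 (at positions 9, 11)
Effective Tm = 44 − 2×5 = 44 − 10 = 34°C

34°C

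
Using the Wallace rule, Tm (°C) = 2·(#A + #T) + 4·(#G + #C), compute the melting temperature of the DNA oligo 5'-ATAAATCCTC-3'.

26°C

Counting bases: A=4, T=3, C=3, G=0
AT pairs contribute 7, GC pairs contribute 3.
Tm = 2(7) + 4(3) = 14 + 12 = 26°C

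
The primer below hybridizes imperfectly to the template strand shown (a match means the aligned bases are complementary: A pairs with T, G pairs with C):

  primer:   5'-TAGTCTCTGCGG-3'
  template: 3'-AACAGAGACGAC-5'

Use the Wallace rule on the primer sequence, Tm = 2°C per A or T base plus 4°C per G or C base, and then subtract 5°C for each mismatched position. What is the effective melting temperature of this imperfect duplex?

Primer base counts: A=1, T=4, G=4, C=3 → A+T=5, G+C=7
Perfect-match Tm = 2(5) + 4(7) = 10 + 28 = 38°C
Mismatches (positions where the bases are not complementary): 2 (at positions 2, 11)
Effective Tm = 38 − 2×5 = 38 − 10 = 28°C

28°C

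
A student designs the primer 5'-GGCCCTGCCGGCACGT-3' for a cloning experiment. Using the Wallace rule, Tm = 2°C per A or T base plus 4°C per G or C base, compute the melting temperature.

58°C

Scanning the sequence gives G=6, A=1, T=2, C=7.
A+T = 3, G+C = 13
Tm = 4·13 + 2·3 = 52 + 6 = 58°C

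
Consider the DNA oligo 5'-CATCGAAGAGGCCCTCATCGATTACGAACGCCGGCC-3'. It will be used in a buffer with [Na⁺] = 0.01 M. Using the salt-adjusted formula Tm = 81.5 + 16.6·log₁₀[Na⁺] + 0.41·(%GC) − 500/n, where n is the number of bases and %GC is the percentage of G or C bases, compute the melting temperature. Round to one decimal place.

Length n = 36. Scanning the sequence gives C=13, T=5, G=9, A=9.
G+C = 22, so %GC = 22/36 × 100 = 61.111%
Salt term: 16.6 × (-2) = -33.2
GC term: 0.41 × 61.111 = 25.056; length term: −500/36 = −13.889
Tm = 81.5 + (-33.2) + 25.056 − 13.889 = 59.467 → 59.5°C

59.5°C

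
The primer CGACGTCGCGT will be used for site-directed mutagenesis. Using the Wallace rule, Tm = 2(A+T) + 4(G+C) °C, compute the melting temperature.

38°C

T=2, A=1, G=4, C=4
So N_AT = 3 and N_GC = 8.
Tm = 2(3) + 4(8) = 6 + 32 = 38°C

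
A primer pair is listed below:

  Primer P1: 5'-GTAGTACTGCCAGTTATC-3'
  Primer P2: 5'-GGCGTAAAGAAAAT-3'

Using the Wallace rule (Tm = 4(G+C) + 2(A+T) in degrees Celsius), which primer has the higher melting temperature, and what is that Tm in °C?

Primer P1: A+T=10, G+C=8 → Tm = 2(10)+4(8) = 52°C
Primer P2: A+T=9, G+C=5 → Tm = 2(9)+4(5) = 38°C
52°C vs 38°C → primer P1 is higher.

Primer P1, 52°C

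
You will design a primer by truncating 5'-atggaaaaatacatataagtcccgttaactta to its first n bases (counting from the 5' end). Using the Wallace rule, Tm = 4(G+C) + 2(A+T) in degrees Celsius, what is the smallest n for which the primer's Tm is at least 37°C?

n = 16

First 15 bases: ATGGAAAAATACATA → Tm = 36°C (< 37°C)
First 16 bases: ATGGAAAAATACATAT → Tm = 38°C (≥ 37°C)
Since every base adds ≥2°C, Tm only increases with n, so the threshold is first crossed at n = 16.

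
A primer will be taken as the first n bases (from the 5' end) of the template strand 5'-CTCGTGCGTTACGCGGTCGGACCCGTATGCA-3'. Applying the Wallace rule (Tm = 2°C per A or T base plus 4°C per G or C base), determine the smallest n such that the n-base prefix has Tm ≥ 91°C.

First 27 bases: CTCGTGCGTTACGCGGTCGGACCCGTA → Tm = 90°C (< 91°C)
First 28 bases: CTCGTGCGTTACGCGGTCGGACCCGTAT → Tm = 92°C (≥ 91°C)
Each additional base adds 2°C (A/T) or 4°C (G/C), so Tm is non-decreasing in n; n = 28 is the first length to reach 91°C.

n = 28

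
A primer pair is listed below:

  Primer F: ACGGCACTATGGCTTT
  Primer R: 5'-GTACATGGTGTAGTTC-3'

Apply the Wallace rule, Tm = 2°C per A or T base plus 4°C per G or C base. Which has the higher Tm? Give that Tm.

Primer F, 48°C

Primer F: A+T=8, G+C=8 → Tm = 2(8)+4(8) = 48°C
Primer R: A+T=9, G+C=7 → Tm = 2(9)+4(7) = 46°C
48°C vs 46°C → primer F is higher.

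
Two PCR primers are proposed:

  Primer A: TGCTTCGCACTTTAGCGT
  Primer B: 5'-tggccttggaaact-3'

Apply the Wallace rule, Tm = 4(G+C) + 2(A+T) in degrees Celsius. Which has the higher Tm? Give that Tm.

Primer A, 54°C

Primer A: A+T=9, G+C=9 → Tm = 2(9)+4(9) = 54°C
Primer B: A+T=7, G+C=7 → Tm = 2(7)+4(7) = 42°C
54°C vs 42°C → primer A is higher.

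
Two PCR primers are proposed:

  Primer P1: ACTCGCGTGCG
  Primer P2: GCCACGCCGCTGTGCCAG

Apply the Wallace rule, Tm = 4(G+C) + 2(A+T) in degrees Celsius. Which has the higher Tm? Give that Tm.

Primer P1: A+T=3, G+C=8 → Tm = 2(3)+4(8) = 38°C
Primer P2: A+T=4, G+C=14 → Tm = 2(4)+4(14) = 64°C
38°C vs 64°C → primer P2 is higher.

Primer P2, 64°C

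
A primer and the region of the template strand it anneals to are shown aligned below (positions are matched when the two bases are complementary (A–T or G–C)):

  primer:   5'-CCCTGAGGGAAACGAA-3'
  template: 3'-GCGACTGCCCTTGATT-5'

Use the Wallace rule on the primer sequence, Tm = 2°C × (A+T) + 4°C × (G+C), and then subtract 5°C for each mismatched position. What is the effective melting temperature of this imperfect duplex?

Primer base counts: A=6, T=1, G=5, C=4 → A+T=7, G+C=9
Perfect-match Tm = 2(7) + 4(9) = 14 + 36 = 50°C
Mismatches (positions where the bases are not complementary): 4 (at positions 2, 7, 10, 14)
Effective Tm = 50 − 4×5 = 50 − 20 = 30°C

30°C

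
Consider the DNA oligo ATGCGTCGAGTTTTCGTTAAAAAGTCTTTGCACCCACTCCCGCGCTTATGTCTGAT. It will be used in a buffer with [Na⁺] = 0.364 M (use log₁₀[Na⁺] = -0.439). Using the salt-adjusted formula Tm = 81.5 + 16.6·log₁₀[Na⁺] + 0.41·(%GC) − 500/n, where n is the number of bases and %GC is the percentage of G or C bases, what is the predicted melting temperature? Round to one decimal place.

84.3°C

Length n = 56. A=11, G=11, T=19, C=15
G+C = 26, so %GC = 26/56 × 100 = 46.429%
Salt term: 16.6 × (-0.439) = -7.287
GC term: 0.41 × 46.429 = 19.036; length term: −500/56 = −8.929
Tm = 81.5 + (-7.287) + 19.036 − 8.929 = 84.32 → 84.3°C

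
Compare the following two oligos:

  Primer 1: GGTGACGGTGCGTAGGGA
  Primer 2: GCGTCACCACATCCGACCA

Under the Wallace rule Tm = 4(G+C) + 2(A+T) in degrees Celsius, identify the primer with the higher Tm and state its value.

Primer 2, 62°C

Primer 1: A+T=6, G+C=12 → Tm = 2(6)+4(12) = 60°C
Primer 2: A+T=7, G+C=12 → Tm = 2(7)+4(12) = 62°C
60°C vs 62°C → primer 2 is higher.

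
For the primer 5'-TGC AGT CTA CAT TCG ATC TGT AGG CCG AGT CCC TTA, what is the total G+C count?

18

Counting bases: G=8, T=11, C=10, A=7
G+C = 8 + 10 = 18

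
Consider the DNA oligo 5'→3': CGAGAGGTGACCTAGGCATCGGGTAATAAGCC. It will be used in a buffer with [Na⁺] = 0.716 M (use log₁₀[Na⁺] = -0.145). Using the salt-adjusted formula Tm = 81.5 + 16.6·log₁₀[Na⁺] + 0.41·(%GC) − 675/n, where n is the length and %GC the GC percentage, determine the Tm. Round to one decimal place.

Length n = 32. C=7, G=11, T=5, A=9
G+C = 18, so %GC = 18/32 × 100 = 56.25%
Salt term: 16.6 × (-0.145) = -2.407
GC term: 0.41 × 56.25 = 23.062; length term: −675/32 = −21.094
Tm = 81.5 + (-2.407) + 23.062 − 21.094 = 81.061 → 81.1°C

81.1°C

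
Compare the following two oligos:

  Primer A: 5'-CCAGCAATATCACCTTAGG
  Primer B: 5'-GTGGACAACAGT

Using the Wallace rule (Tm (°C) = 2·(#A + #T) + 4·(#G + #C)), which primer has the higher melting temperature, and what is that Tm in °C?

Primer A: A+T=10, G+C=9 → Tm = 2(10)+4(9) = 56°C
Primer B: A+T=6, G+C=6 → Tm = 2(6)+4(6) = 36°C
56°C vs 36°C → primer A is higher.

Primer A, 56°C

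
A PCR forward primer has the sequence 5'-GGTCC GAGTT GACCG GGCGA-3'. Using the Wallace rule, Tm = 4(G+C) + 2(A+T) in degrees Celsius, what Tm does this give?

68°C

Counting bases: G=9, A=3, T=3, C=5
So N_AT = 6 and N_GC = 14.
Tm = 2×6 + 4×14 = 68°C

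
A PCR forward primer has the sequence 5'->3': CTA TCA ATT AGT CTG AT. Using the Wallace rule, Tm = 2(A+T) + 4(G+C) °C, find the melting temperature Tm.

Scanning the sequence gives A=5, T=7, C=3, G=2.
So N_AT = 12 and N_GC = 5.
Tm = 2(12) + 4(5) = 24 + 20 = 44°C

44°C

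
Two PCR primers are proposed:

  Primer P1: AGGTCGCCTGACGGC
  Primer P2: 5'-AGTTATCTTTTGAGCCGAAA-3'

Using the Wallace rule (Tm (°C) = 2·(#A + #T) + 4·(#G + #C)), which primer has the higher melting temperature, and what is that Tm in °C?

Primer P1: A+T=4, G+C=11 → Tm = 2(4)+4(11) = 52°C
Primer P2: A+T=13, G+C=7 → Tm = 2(13)+4(7) = 54°C
52°C vs 54°C → primer P2 is higher.

Primer P2, 54°C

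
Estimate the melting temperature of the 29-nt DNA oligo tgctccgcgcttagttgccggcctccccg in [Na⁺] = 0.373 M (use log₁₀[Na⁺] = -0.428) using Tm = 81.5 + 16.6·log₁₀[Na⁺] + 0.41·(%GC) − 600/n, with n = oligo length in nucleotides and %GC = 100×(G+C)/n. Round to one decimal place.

Length n = 29. Counting bases: T=7, A=1, C=13, G=8
G+C = 21, so %GC = 21/29 × 100 = 72.414%
Salt term: 16.6 × (-0.428) = -7.105
GC term: 0.41 × 72.414 = 29.69; length term: −600/29 = −20.69
Tm = 81.5 + (-7.105) + 29.69 − 20.69 = 83.395 → 83.4°C

83.4°C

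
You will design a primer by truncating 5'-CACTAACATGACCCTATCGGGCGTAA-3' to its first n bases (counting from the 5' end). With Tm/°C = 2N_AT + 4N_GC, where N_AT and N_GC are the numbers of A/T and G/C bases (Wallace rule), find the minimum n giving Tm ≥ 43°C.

n = 15

First 14 bases: CACTAACATGACCC → Tm = 42°C (< 43°C)
First 15 bases: CACTAACATGACCCT → Tm = 44°C (≥ 43°C)
Each additional base adds 2°C (A/T) or 4°C (G/C), so Tm is non-decreasing in n; n = 15 is the first length to reach 43°C.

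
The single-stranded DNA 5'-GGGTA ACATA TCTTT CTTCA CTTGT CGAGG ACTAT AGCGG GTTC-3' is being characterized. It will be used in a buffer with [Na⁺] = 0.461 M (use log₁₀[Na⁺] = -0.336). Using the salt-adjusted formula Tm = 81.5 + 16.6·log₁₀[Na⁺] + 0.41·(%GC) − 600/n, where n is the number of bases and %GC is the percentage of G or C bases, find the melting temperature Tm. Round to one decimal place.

Length n = 44. Base counts: A=9, G=11, C=9, T=15
G+C = 20, so %GC = 20/44 × 100 = 45.455%
Salt term: 16.6 × (-0.336) = -5.578
GC term: 0.41 × 45.455 = 18.637; length term: −600/44 = −13.636
Tm = 81.5 + (-5.578) + 18.637 − 13.636 = 80.923 → 80.9°C

80.9°C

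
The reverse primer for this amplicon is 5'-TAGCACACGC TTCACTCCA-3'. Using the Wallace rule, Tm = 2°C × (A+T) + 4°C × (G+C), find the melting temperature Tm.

58°C

Counting bases: G=2, A=5, C=8, T=4
So N_AT = 9 and N_GC = 10.
Tm = 2(9) + 4(10) = 18 + 40 = 58°C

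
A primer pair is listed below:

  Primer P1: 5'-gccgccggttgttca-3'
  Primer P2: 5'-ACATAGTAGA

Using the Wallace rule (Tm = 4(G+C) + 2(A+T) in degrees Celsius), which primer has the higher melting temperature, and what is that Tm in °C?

Primer P1: A+T=5, G+C=10 → Tm = 2(5)+4(10) = 50°C
Primer P2: A+T=7, G+C=3 → Tm = 2(7)+4(3) = 26°C
50°C vs 26°C → primer P1 is higher.

Primer P1, 50°C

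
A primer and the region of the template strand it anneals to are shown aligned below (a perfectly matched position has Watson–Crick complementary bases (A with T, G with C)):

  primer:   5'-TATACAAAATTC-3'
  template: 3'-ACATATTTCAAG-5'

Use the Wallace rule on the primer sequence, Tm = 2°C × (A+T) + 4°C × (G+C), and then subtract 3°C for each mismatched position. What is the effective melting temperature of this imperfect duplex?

19°C

Primer base counts: A=6, T=4, G=0, C=2 → A+T=10, G+C=2
Perfect-match Tm = 2(10) + 4(2) = 20 + 8 = 28°C
Mismatches (positions where the bases are not complementary): 3 (at positions 2, 5, 9)
Effective Tm = 28 − 3×3 = 28 − 9 = 19°C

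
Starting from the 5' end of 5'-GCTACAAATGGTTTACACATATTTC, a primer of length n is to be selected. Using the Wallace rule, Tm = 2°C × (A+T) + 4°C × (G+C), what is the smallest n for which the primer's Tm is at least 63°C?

n = 25

First 24 bases: GCTACAAATGGTTTACACATATTT → Tm = 62°C (< 63°C)
First 25 bases: GCTACAAATGGTTTACACATATTTC → Tm = 66°C (≥ 63°C)
Each additional base adds 2°C (A/T) or 4°C (G/C), so Tm is non-decreasing in n; n = 25 is the first length to reach 63°C.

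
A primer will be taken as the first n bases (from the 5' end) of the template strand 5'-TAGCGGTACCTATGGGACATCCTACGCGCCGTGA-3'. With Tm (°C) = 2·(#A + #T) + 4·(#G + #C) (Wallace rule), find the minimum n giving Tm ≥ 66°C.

First 21 bases: TAGCGGTACCTATGGGACATC → Tm = 64°C (< 66°C)
First 22 bases: TAGCGGTACCTATGGGACATCC → Tm = 68°C (≥ 66°C)
Since every base adds ≥2°C, Tm only increases with n, so the threshold is first crossed at n = 22.

n = 22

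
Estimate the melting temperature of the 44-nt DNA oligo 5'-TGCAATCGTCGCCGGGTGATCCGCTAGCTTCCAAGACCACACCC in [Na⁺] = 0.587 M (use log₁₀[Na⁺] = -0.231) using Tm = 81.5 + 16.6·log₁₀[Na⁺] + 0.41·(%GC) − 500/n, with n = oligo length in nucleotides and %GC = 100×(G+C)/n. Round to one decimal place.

91.5°C

Length n = 44. C=17, T=8, G=10, A=9
G+C = 27, so %GC = 27/44 × 100 = 61.364%
Salt term: 16.6 × (-0.231) = -3.835
GC term: 0.41 × 61.364 = 25.159; length term: −500/44 = −11.364
Tm = 81.5 + (-3.835) + 25.159 − 11.364 = 91.46 → 91.5°C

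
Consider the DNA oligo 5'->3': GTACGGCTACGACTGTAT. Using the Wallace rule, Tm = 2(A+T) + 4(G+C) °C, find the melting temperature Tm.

54°C

Counting bases: A=4, T=5, G=5, C=4
A+T = 9, G+C = 9
Tm = 2×9 + 4×9 = 54°C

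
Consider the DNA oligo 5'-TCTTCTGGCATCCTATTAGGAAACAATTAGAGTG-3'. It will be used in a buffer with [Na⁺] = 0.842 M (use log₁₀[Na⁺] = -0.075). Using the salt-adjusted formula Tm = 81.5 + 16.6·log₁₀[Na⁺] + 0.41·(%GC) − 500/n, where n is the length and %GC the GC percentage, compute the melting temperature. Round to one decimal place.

Length n = 34. Counting bases: C=6, A=10, T=11, G=7
G+C = 13, so %GC = 13/34 × 100 = 38.235%
Salt term: 16.6 × (-0.075) = -1.245
GC term: 0.41 × 38.235 = 15.676; length term: −500/34 = −14.706
Tm = 81.5 + (-1.245) + 15.676 − 14.706 = 81.225 → 81.2°C

81.2°C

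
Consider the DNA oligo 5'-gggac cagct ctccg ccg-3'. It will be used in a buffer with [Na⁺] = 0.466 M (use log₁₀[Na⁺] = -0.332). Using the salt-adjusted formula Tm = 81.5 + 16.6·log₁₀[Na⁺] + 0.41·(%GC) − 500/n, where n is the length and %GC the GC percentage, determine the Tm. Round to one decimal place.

80.1°C

Length n = 18. Base counts: T=2, G=6, A=2, C=8
G+C = 14, so %GC = 14/18 × 100 = 77.778%
Salt term: 16.6 × (-0.332) = -5.511
GC term: 0.41 × 77.778 = 31.889; length term: −500/18 = −27.778
Tm = 81.5 + (-5.511) + 31.889 − 27.778 = 80.1 → 80.1°C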